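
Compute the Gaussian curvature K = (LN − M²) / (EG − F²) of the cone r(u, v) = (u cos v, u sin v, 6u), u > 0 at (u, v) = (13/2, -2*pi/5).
K = 0

Coefficients of the first fundamental form: E = 37, F = 0, G = u^2.
Coefficients of the second fundamental form: L = 0, M = 0, N = 6*sqrt(37)*u^2/(37*Abs(u)).
Assemble K = (LN − M²)/(EG − F²) = 0. At (u, v) = (13/2, -2*pi/5): K = 0.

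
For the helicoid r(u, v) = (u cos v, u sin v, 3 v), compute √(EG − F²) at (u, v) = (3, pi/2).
√(EG − F²)|_{(3, pi/2)} = 3*sqrt(2)

E = 1, F = 0, G = u^2 + 9; EG − F² = u^2 + 9; √(EG − F²) = sqrt(u^2 + 9). At the given point: 3*sqrt(2).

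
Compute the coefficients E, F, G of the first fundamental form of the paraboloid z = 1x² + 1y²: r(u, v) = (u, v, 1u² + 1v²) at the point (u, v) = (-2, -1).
E = 17;  F = 8;  G = 5

Partials: r_u = (1, 0, 2*u), r_v = (0, 1, 2*v). As functions of (u, v):
  E = r_u · r_u = 4*u^2 + 1,
  F = r_u · r_v = 4*u*v,
  G = r_v · r_v = 4*v^2 + 1.
Evaluating at (u, v) = (-2, -1): E = 17, F = 8, G = 5.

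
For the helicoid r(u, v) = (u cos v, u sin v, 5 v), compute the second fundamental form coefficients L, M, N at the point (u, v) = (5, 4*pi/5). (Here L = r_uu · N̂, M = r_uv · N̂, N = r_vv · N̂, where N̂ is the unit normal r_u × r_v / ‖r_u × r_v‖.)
L = 0;  M = -sqrt(2)/2;  N = 0

Compute the unit normal N̂(u, v) = (5*sin(v)/sqrt(u^2 + 25), -5*cos(v)/sqrt(u^2 + 25), u/sqrt(u^2 + 25)), and the second partials r_uu, r_uv, r_vv. Take dot products:
  L(u, v) = r_uu · N̂ = 0,
  M(u, v) = r_uv · N̂ = -5/sqrt(u^2 + 25),
  N(u, v) = r_vv · N̂ = 0.
Evaluating at (u, v) = (5, 4*pi/5):
  L = 0, M = -sqrt(2)/2, N = 0.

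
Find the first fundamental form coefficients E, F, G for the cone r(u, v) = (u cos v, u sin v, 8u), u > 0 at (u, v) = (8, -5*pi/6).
E = 65;  F = 0;  G = 64

Partials: r_u = (cos(v), sin(v), 8), r_v = (-u*sin(v), u*cos(v), 0). As functions of (u, v):
  E = r_u · r_u = 65,
  F = r_u · r_v = 0,
  G = r_v · r_v = u^2.
Evaluating at (u, v) = (8, -5*pi/6): E = 65, F = 0, G = 64.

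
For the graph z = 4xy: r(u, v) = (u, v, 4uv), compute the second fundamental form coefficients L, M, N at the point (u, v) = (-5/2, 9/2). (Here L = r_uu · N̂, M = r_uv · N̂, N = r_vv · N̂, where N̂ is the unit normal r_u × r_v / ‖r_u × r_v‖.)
L = 0;  M = 4*sqrt(17)/85;  N = 0

Compute the unit normal N̂(u, v) = (-4*v/sqrt(16*u^2 + 16*v^2 + 1), -4*u/sqrt(16*u^2 + 16*v^2 + 1), 1/sqrt(16*u^2 + 16*v^2 + 1)), and the second partials r_uu, r_uv, r_vv. Take dot products:
  L(u, v) = r_uu · N̂ = 0,
  M(u, v) = r_uv · N̂ = 4/sqrt(16*u^2 + 16*v^2 + 1),
  N(u, v) = r_vv · N̂ = 0.
Evaluating at (u, v) = (-5/2, 9/2):
  L = 0, M = 4*sqrt(17)/85, N = 0.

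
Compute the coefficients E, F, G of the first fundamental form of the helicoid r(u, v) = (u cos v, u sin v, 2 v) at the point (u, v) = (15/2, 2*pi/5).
E = 1;  F = 0;  G = 241/4

Partials: r_u = (cos(v), sin(v), 0), r_v = (-u*sin(v), u*cos(v), 2). As functions of (u, v):
  E = r_u · r_u = 1,
  F = r_u · r_v = 0,
  G = r_v · r_v = u^2 + 4.
Evaluating at (u, v) = (15/2, 2*pi/5): E = 1, F = 0, G = 241/4.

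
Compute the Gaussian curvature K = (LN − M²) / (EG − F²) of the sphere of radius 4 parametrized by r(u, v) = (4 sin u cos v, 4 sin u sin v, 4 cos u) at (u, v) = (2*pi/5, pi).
K = 1/16

Coefficients of the first fundamental form: E = 16, F = 0, G = 16*sin(u)^2.
Coefficients of the second fundamental form: L = -4*sin(u)/Abs(sin(u)), M = 0, N = -4*sin(u)^3/Abs(sin(u)).
Assemble K = (LN − M²)/(EG − F²) = 1/16. At (u, v) = (2*pi/5, pi): K = 1/16.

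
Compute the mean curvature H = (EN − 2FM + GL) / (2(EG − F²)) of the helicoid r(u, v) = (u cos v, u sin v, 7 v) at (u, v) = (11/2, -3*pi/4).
H = 0

With E = 1, F = 0, G = u^2 + 49, L = 0, M = -7/sqrt(u^2 + 49), N = 0, assemble
  H = (EN − 2FM + GL) / (2(EG − F²)) = 0.
At (u, v) = (11/2, -3*pi/4): H = 0.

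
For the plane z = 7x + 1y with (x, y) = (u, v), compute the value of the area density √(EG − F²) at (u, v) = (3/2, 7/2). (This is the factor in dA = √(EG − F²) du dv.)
√(EG − F²)|_{(3/2, 7/2)} = sqrt(51)

E = 50, F = 7, G = 2, so EG − F² = 51. Taking the positive square root: √(EG − F²) = sqrt(51). At (u, v) = (3/2, 7/2): sqrt(51).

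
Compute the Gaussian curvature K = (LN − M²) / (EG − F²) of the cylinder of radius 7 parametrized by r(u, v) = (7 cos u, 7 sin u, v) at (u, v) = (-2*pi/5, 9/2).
K = 0

Coefficients of the first fundamental form: E = 49, F = 0, G = 1.
Coefficients of the second fundamental form: L = -7, M = 0, N = 0.
Assemble K = (LN − M²)/(EG − F²) = 0. At (u, v) = (-2*pi/5, 9/2): K = 0.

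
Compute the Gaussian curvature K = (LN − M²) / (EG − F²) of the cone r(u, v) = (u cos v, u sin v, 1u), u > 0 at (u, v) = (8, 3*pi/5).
K = 0

Coefficients of the first fundamental form: E = 2, F = 0, G = u^2.
Coefficients of the second fundamental form: L = 0, M = 0, N = sqrt(2)*u^2/(2*Abs(u)).
Assemble K = (LN − M²)/(EG − F²) = 0. At (u, v) = (8, 3*pi/5): K = 0.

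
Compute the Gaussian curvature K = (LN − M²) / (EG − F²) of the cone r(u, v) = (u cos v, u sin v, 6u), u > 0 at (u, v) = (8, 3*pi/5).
K = 0

Coefficients of the first fundamental form: E = 37, F = 0, G = u^2.
Coefficients of the second fundamental form: L = 0, M = 0, N = 6*sqrt(37)*u^2/(37*Abs(u)).
Assemble K = (LN − M²)/(EG − F²) = 0. At (u, v) = (8, 3*pi/5): K = 0.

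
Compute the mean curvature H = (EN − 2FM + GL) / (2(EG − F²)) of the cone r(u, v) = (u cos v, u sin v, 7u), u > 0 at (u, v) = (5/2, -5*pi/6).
H = 7*sqrt(2)/50

With E = 50, F = 0, G = u^2, L = 0, M = 0, N = 7*sqrt(2)*u^2/(10*Abs(u)), assemble
  H = (EN − 2FM + GL) / (2(EG − F²)) = 7*sqrt(2)/(20*Abs(u)).
At (u, v) = (5/2, -5*pi/6): H = 7*sqrt(2)/50.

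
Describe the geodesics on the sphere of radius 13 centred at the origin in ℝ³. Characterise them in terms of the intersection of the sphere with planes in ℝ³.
Geodesics on the sphere of radius 13 are great circles — circles of radius 13 obtained as the intersection of the sphere with planes through the origin (the centre of the sphere).

A curve α(t) of nonzero constant speed on the sphere of radius 13 is a geodesic iff its acceleration α̈ is everywhere normal to the surface, i.e. parallel to the radial vector α(t). Then d/dt(α × α̇) = α̇ × α̇ + α × α̈ = 0, so α × α̇ is a constant vector n ≠ 0 and α(t) · n = 0 for all t: α lies in the plane through the origin with normal n. The intersection of that plane with the sphere is a circle of radius 13 (a great circle). Conversely, a great circle traversed at constant speed has centripetal acceleration pointing at the origin, hence normal to the sphere, so every great circle is a geodesic.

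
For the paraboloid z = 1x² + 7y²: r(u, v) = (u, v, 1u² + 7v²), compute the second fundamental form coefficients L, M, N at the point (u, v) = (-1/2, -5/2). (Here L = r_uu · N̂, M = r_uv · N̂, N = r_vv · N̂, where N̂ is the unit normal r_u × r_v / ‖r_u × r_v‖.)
L = 2*sqrt(1227)/1227;  M = 0;  N = 14*sqrt(1227)/1227

Compute the unit normal N̂(u, v) = (-2*u/sqrt(4*u^2 + 196*v^2 + 1), -14*v/sqrt(4*u^2 + 196*v^2 + 1), 1/sqrt(4*u^2 + 196*v^2 + 1)), and the second partials r_uu, r_uv, r_vv. Take dot products:
  L(u, v) = r_uu · N̂ = 2/sqrt(4*u^2 + 196*v^2 + 1),
  M(u, v) = r_uv · N̂ = 0,
  N(u, v) = r_vv · N̂ = 14/sqrt(4*u^2 + 196*v^2 + 1).
Evaluating at (u, v) = (-1/2, -5/2):
  L = 2*sqrt(1227)/1227, M = 0, N = 14*sqrt(1227)/1227.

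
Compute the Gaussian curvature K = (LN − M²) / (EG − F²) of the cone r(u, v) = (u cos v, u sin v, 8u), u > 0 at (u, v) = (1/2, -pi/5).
K = 0

Coefficients of the first fundamental form: E = 65, F = 0, G = u^2.
Coefficients of the second fundamental form: L = 0, M = 0, N = 8*sqrt(65)*u^2/(65*Abs(u)).
Assemble K = (LN − M²)/(EG − F²) = 0. At (u, v) = (1/2, -pi/5): K = 0.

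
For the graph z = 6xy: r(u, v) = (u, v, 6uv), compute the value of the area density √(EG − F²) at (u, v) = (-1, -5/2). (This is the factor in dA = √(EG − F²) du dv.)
√(EG − F²)|_{(-1, -5/2)} = sqrt(262)

E = 36*v^2 + 1, F = 36*u*v, G = 36*u^2 + 1, so EG − F² = 36*u^2 + 36*v^2 + 1. Taking the positive square root: √(EG − F²) = sqrt(36*u^2 + 36*v^2 + 1). At (u, v) = (-1, -5/2): sqrt(262).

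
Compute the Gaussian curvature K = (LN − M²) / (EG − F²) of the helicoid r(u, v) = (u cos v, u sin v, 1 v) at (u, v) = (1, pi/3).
K = -1/4

Coefficients of the first fundamental form: E = 1, F = 0, G = u^2 + 1.
Coefficients of the second fundamental form: L = 0, M = -1/sqrt(u^2 + 1), N = 0.
Assemble K = (LN − M²)/(EG − F²) = -1/(u^2 + 1)^2. At (u, v) = (1, pi/3): K = -1/4.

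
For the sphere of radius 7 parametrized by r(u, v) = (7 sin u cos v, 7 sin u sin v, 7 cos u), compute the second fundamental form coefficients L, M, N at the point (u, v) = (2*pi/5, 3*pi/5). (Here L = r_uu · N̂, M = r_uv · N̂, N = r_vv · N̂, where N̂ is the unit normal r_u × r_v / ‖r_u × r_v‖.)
L = -7;  M = 0;  N = -35/8 - 7*sqrt(5)/8

Compute the unit normal N̂(u, v) = (sin(u)^2*cos(v)/Abs(sin(u)), sin(u)^2*sin(v)/Abs(sin(u)), sin(2*u)/(2*Abs(sin(u)))), and the second partials r_uu, r_uv, r_vv. Take dot products:
  L(u, v) = r_uu · N̂ = -7*sin(u)/Abs(sin(u)),
  M(u, v) = r_uv · N̂ = 0,
  N(u, v) = r_vv · N̂ = -7*sin(u)^3/Abs(sin(u)).
Evaluating at (u, v) = (2*pi/5, 3*pi/5):
  L = -7, M = 0, N = -35/8 - 7*sqrt(5)/8.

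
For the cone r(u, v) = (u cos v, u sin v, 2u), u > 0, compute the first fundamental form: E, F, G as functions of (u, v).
E = 5;  F = 0;  G = u^2

Compute partials: r_u = (cos(v), sin(v), 2), r_v = (-u*sin(v), u*cos(v), 0). Then
  E = r_u · r_u = 5,
  F = r_u · r_v = 0,
  G = r_v · r_v = u^2.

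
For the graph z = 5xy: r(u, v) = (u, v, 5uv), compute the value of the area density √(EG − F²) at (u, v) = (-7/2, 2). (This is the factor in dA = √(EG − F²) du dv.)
√(EG − F²)|_{(-7/2, 2)} = 3*sqrt(181)/2

E = 25*v^2 + 1, F = 25*u*v, G = 25*u^2 + 1, so EG − F² = 25*u^2 + 25*v^2 + 1. Taking the positive square root: √(EG − F²) = sqrt(25*u^2 + 25*v^2 + 1). At (u, v) = (-7/2, 2): 3*sqrt(181)/2.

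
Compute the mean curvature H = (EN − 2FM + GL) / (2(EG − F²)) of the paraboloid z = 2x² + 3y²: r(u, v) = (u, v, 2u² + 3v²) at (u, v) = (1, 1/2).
H = 71*sqrt(26)/676

With E = 16*u^2 + 1, F = 24*u*v, G = 36*v^2 + 1, L = 4/sqrt(16*u^2 + 36*v^2 + 1), M = 0, N = 6/sqrt(16*u^2 + 36*v^2 + 1), assemble
  H = (EN − 2FM + GL) / (2(EG − F²)) = (48*u^2 + 72*v^2 + 5)/(16*u^2 + 36*v^2 + 1)^(3/2).
At (u, v) = (1, 1/2): H = 71*sqrt(26)/676.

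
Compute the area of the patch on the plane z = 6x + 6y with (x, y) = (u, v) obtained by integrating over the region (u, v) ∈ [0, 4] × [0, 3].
Area = 12*sqrt(73)

Area = ∫∫ √(EG − F²) du dv with √(EG − F²) = sqrt(73). Integrating over [0, 4] × [0, 3] gives 12*sqrt(73).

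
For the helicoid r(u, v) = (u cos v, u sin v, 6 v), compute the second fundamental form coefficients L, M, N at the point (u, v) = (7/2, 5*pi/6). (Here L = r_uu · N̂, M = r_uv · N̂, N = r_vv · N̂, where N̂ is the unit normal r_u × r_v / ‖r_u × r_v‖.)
L = 0;  M = -12*sqrt(193)/193;  N = 0

Compute the unit normal N̂(u, v) = (6*sin(v)/sqrt(u^2 + 36), -6*cos(v)/sqrt(u^2 + 36), u/sqrt(u^2 + 36)), and the second partials r_uu, r_uv, r_vv. Take dot products:
  L(u, v) = r_uu · N̂ = 0,
  M(u, v) = r_uv · N̂ = -6/sqrt(u^2 + 36),
  N(u, v) = r_vv · N̂ = 0.
Evaluating at (u, v) = (7/2, 5*pi/6):
  L = 0, M = -12*sqrt(193)/193, N = 0.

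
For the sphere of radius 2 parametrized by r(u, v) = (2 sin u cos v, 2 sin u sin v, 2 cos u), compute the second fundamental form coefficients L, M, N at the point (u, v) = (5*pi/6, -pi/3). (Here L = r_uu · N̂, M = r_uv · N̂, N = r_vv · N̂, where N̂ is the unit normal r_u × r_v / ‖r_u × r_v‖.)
L = -2;  M = 0;  N = -1/2

Compute the unit normal N̂(u, v) = (sin(u)^2*cos(v)/Abs(sin(u)), sin(u)^2*sin(v)/Abs(sin(u)), sin(2*u)/(2*Abs(sin(u)))), and the second partials r_uu, r_uv, r_vv. Take dot products:
  L(u, v) = r_uu · N̂ = -2*sin(u)/Abs(sin(u)),
  M(u, v) = r_uv · N̂ = 0,
  N(u, v) = r_vv · N̂ = -2*sin(u)^3/Abs(sin(u)).
Evaluating at (u, v) = (5*pi/6, -pi/3):
  L = -2, M = 0, N = -1/2.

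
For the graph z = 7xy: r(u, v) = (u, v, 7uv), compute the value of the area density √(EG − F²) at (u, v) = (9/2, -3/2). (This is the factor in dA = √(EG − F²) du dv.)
√(EG − F²)|_{(9/2, -3/2)} = sqrt(4414)/2

E = 49*v^2 + 1, F = 49*u*v, G = 49*u^2 + 1, so EG − F² = 49*u^2 + 49*v^2 + 1. Taking the positive square root: √(EG − F²) = sqrt(49*u^2 + 49*v^2 + 1). At (u, v) = (9/2, -3/2): sqrt(4414)/2.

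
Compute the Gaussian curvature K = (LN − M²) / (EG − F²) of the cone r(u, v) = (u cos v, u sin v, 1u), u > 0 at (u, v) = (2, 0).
K = 0

Coefficients of the first fundamental form: E = 2, F = 0, G = u^2.
Coefficients of the second fundamental form: L = 0, M = 0, N = sqrt(2)*u^2/(2*Abs(u)).
Assemble K = (LN − M²)/(EG − F²) = 0. At (u, v) = (2, 0): K = 0.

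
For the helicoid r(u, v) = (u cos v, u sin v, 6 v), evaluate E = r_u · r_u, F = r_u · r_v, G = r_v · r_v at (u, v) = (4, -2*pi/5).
E = 1;  F = 0;  G = 52

Partials: r_u = (cos(v), sin(v), 0), r_v = (-u*sin(v), u*cos(v), 6). As functions of (u, v):
  E = r_u · r_u = 1,
  F = r_u · r_v = 0,
  G = r_v · r_v = u^2 + 36.
Evaluating at (u, v) = (4, -2*pi/5): E = 1, F = 0, G = 52.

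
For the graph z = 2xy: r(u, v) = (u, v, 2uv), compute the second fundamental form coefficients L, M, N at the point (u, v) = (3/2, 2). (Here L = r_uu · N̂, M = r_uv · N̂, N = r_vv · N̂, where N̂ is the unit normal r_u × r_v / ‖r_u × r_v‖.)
L = 0;  M = sqrt(26)/13;  N = 0

Compute the unit normal N̂(u, v) = (-2*v/sqrt(4*u^2 + 4*v^2 + 1), -2*u/sqrt(4*u^2 + 4*v^2 + 1), 1/sqrt(4*u^2 + 4*v^2 + 1)), and the second partials r_uu, r_uv, r_vv. Take dot products:
  L(u, v) = r_uu · N̂ = 0,
  M(u, v) = r_uv · N̂ = 2/sqrt(4*u^2 + 4*v^2 + 1),
  N(u, v) = r_vv · N̂ = 0.
Evaluating at (u, v) = (3/2, 2):
  L = 0, M = sqrt(26)/13, N = 0.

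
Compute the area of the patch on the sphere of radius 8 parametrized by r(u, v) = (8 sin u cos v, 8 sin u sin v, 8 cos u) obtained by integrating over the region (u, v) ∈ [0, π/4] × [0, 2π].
Area = 64*pi*(2 - sqrt(2))

Area = ∫∫ √(EG − F²) du dv with √(EG − F²) = 64*Abs(sin(u)). Integrating over [0, π/4] × [0, 2π] gives 64*pi*(2 - sqrt(2)).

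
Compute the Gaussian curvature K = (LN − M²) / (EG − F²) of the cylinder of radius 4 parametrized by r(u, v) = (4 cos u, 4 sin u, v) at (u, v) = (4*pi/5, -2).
K = 0

Coefficients of the first fundamental form: E = 16, F = 0, G = 1.
Coefficients of the second fundamental form: L = -4, M = 0, N = 0.
Assemble K = (LN − M²)/(EG − F²) = 0. At (u, v) = (4*pi/5, -2): K = 0.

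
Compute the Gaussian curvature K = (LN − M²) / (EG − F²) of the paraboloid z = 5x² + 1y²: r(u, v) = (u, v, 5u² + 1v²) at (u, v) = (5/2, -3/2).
K = 4/80645

Coefficients of the first fundamental form: E = 100*u^2 + 1, F = 20*u*v, G = 4*v^2 + 1.
Coefficients of the second fundamental form: L = 10/sqrt(100*u^2 + 4*v^2 + 1), M = 0, N = 2/sqrt(100*u^2 + 4*v^2 + 1).
Assemble K = (LN − M²)/(EG − F²) = 20/(10000*u^4 + 800*u^2*v^2 + 200*u^2 + 16*v^4 + 8*v^2 + 1). At (u, v) = (5/2, -3/2): K = 4/80645.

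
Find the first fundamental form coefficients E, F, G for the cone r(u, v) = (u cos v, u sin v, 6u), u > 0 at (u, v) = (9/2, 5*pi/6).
E = 37;  F = 0;  G = 81/4

Partials: r_u = (cos(v), sin(v), 6), r_v = (-u*sin(v), u*cos(v), 0). As functions of (u, v):
  E = r_u · r_u = 37,
  F = r_u · r_v = 0,
  G = r_v · r_v = u^2.
Evaluating at (u, v) = (9/2, 5*pi/6): E = 37, F = 0, G = 81/4.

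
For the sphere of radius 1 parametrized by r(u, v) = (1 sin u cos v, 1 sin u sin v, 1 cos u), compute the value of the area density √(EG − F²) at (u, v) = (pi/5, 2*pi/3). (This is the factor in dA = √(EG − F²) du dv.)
√(EG − F²)|_{(pi/5, 2*pi/3)} = sqrt(10 - 2*sqrt(5))/4

E = 1, F = 0, G = sin(u)^2, so EG − F² = sin(u)^2. Taking the positive square root: √(EG − F²) = Abs(sin(u)). At (u, v) = (pi/5, 2*pi/3): sqrt(10 - 2*sqrt(5))/4.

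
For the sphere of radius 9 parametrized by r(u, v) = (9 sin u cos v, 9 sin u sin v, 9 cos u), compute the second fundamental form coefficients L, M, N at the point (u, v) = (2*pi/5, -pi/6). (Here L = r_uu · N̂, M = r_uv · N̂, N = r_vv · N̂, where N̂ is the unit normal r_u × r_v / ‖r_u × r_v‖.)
L = -9;  M = 0;  N = -45/8 - 9*sqrt(5)/8

Compute the unit normal N̂(u, v) = (sin(u)^2*cos(v)/Abs(sin(u)), sin(u)^2*sin(v)/Abs(sin(u)), sin(2*u)/(2*Abs(sin(u)))), and the second partials r_uu, r_uv, r_vv. Take dot products:
  L(u, v) = r_uu · N̂ = -9*sin(u)/Abs(sin(u)),
  M(u, v) = r_uv · N̂ = 0,
  N(u, v) = r_vv · N̂ = -9*sin(u)^3/Abs(sin(u)).
Evaluating at (u, v) = (2*pi/5, -pi/6):
  L = -9, M = 0, N = -45/8 - 9*sqrt(5)/8.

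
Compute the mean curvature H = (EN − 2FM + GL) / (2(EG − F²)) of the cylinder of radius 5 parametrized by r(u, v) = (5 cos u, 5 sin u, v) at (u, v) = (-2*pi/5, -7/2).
H = -1/10

With E = 25, F = 0, G = 1, L = -5, M = 0, N = 0, assemble
  H = (EN − 2FM + GL) / (2(EG − F²)) = -1/10.
At (u, v) = (-2*pi/5, -7/2): H = -1/10.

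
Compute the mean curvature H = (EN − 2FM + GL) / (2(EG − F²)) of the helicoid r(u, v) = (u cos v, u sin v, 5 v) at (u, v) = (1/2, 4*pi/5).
H = 0

With E = 1, F = 0, G = u^2 + 25, L = 0, M = -5/sqrt(u^2 + 25), N = 0, assemble
  H = (EN − 2FM + GL) / (2(EG − F²)) = 0.
At (u, v) = (1/2, 4*pi/5): H = 0.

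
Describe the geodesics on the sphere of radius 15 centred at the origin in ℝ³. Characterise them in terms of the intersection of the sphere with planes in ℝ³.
Geodesics on the sphere of radius 15 are great circles — circles of radius 15 obtained as the intersection of the sphere with planes through the origin (the centre of the sphere).

A curve α(t) of nonzero constant speed on the sphere of radius 15 is a geodesic iff its acceleration α̈ is everywhere normal to the surface, i.e. parallel to the radial vector α(t). Then d/dt(α × α̇) = α̇ × α̇ + α × α̈ = 0, so α × α̇ is a constant vector n ≠ 0 and α(t) · n = 0 for all t: α lies in the plane through the origin with normal n. The intersection of that plane with the sphere is a circle of radius 15 (a great circle). Conversely, a great circle traversed at constant speed has centripetal acceleration pointing at the origin, hence normal to the sphere, so every great circle is a geodesic.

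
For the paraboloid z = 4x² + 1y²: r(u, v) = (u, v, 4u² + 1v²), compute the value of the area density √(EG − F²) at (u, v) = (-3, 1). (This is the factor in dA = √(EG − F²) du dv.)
√(EG − F²)|_{(-3, 1)} = sqrt(581)

E = 64*u^2 + 1, F = 16*u*v, G = 4*v^2 + 1, so EG − F² = 64*u^2 + 4*v^2 + 1. Taking the positive square root: √(EG − F²) = sqrt(64*u^2 + 4*v^2 + 1). At (u, v) = (-3, 1): sqrt(581).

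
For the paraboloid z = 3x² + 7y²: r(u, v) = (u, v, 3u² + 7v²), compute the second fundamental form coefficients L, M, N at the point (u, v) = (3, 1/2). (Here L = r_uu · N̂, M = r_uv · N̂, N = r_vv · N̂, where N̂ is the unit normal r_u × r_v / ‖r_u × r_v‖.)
L = 3*sqrt(374)/187;  M = 0;  N = 7*sqrt(374)/187

Compute the unit normal N̂(u, v) = (-6*u/sqrt(36*u^2 + 196*v^2 + 1), -14*v/sqrt(36*u^2 + 196*v^2 + 1), 1/sqrt(36*u^2 + 196*v^2 + 1)), and the second partials r_uu, r_uv, r_vv. Take dot products:
  L(u, v) = r_uu · N̂ = 6/sqrt(36*u^2 + 196*v^2 + 1),
  M(u, v) = r_uv · N̂ = 0,
  N(u, v) = r_vv · N̂ = 14/sqrt(36*u^2 + 196*v^2 + 1).
Evaluating at (u, v) = (3, 1/2):
  L = 3*sqrt(374)/187, M = 0, N = 7*sqrt(374)/187.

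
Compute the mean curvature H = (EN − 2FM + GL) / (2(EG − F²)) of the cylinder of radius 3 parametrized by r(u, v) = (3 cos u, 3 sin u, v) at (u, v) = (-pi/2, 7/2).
H = -1/6

With E = 9, F = 0, G = 1, L = -3, M = 0, N = 0, assemble
  H = (EN − 2FM + GL) / (2(EG − F²)) = -1/6.
At (u, v) = (-pi/2, 7/2): H = -1/6.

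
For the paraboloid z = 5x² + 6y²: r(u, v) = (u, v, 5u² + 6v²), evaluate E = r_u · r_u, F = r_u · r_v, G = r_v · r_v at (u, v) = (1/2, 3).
E = 26;  F = 180;  G = 1297

Partials: r_u = (1, 0, 10*u), r_v = (0, 1, 12*v). As functions of (u, v):
  E = r_u · r_u = 100*u^2 + 1,
  F = r_u · r_v = 120*u*v,
  G = r_v · r_v = 144*v^2 + 1.
Evaluating at (u, v) = (1/2, 3): E = 26, F = 180, G = 1297.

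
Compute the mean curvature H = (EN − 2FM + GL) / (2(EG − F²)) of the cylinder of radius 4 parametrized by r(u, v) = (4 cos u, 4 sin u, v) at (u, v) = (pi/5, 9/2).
H = -1/8

With E = 16, F = 0, G = 1, L = -4, M = 0, N = 0, assemble
  H = (EN − 2FM + GL) / (2(EG − F²)) = -1/8.
At (u, v) = (pi/5, 9/2): H = -1/8.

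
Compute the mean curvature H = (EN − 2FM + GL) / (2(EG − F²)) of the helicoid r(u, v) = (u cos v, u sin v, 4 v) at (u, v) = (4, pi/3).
H = 0

With E = 1, F = 0, G = u^2 + 16, L = 0, M = -4/sqrt(u^2 + 16), N = 0, assemble
  H = (EN − 2FM + GL) / (2(EG − F²)) = 0.
At (u, v) = (4, pi/3): H = 0.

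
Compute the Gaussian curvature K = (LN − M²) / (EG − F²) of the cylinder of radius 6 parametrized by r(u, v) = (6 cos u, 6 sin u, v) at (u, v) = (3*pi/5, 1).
K = 0

Coefficients of the first fundamental form: E = 36, F = 0, G = 1.
Coefficients of the second fundamental form: L = -6, M = 0, N = 0.
Assemble K = (LN − M²)/(EG − F²) = 0. At (u, v) = (3*pi/5, 1): K = 0.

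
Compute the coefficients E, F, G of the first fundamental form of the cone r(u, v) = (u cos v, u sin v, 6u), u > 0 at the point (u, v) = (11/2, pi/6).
E = 37;  F = 0;  G = 121/4

Partials: r_u = (cos(v), sin(v), 6), r_v = (-u*sin(v), u*cos(v), 0). As functions of (u, v):
  E = r_u · r_u = 37,
  F = r_u · r_v = 0,
  G = r_v · r_v = u^2.
Evaluating at (u, v) = (11/2, pi/6): E = 37, F = 0, G = 121/4.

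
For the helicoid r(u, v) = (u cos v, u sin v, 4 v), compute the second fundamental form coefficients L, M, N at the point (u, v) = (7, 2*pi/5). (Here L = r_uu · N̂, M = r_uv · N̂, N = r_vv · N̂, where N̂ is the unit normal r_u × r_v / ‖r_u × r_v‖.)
L = 0;  M = -4*sqrt(65)/65;  N = 0

Compute the unit normal N̂(u, v) = (4*sin(v)/sqrt(u^2 + 16), -4*cos(v)/sqrt(u^2 + 16), u/sqrt(u^2 + 16)), and the second partials r_uu, r_uv, r_vv. Take dot products:
  L(u, v) = r_uu · N̂ = 0,
  M(u, v) = r_uv · N̂ = -4/sqrt(u^2 + 16),
  N(u, v) = r_vv · N̂ = 0.
Evaluating at (u, v) = (7, 2*pi/5):
  L = 0, M = -4*sqrt(65)/65, N = 0.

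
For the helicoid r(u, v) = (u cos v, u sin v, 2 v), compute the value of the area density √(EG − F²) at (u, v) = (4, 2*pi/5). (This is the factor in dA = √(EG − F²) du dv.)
√(EG − F²)|_{(4, 2*pi/5)} = 2*sqrt(5)

E = 1, F = 0, G = u^2 + 4, so EG − F² = u^2 + 4. Taking the positive square root: √(EG − F²) = sqrt(u^2 + 4). At (u, v) = (4, 2*pi/5): 2*sqrt(5).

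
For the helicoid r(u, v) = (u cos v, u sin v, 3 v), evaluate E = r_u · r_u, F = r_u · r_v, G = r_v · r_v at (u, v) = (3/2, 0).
E = 1;  F = 0;  G = 45/4

Partials: r_u = (cos(v), sin(v), 0), r_v = (-u*sin(v), u*cos(v), 3). As functions of (u, v):
  E = r_u · r_u = 1,
  F = r_u · r_v = 0,
  G = r_v · r_v = u^2 + 9.
Evaluating at (u, v) = (3/2, 0): E = 1, F = 0, G = 45/4.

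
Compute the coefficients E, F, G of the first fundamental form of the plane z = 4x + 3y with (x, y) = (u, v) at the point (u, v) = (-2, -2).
E = 17;  F = 12;  G = 10

Partials: r_u = (1, 0, 4), r_v = (0, 1, 3). As functions of (u, v):
  E = r_u · r_u = 17,
  F = r_u · r_v = 12,
  G = r_v · r_v = 10.
Evaluating at (u, v) = (-2, -2): E = 17, F = 12, G = 10.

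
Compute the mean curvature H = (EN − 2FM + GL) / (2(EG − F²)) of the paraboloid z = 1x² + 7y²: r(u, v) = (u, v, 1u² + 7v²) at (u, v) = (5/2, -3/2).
H = 624*sqrt(467)/218089

With E = 4*u^2 + 1, F = 28*u*v, G = 196*v^2 + 1, L = 2/sqrt(4*u^2 + 196*v^2 + 1), M = 0, N = 14/sqrt(4*u^2 + 196*v^2 + 1), assemble
  H = (EN − 2FM + GL) / (2(EG − F²)) = 4*(7*u^2 + 49*v^2 + 2)/(4*u^2 + 196*v^2 + 1)^(3/2).
At (u, v) = (5/2, -3/2): H = 624*sqrt(467)/218089.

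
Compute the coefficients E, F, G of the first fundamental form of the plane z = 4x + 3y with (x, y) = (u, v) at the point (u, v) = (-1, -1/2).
E = 17;  F = 12;  G = 10

Partials: r_u = (1, 0, 4), r_v = (0, 1, 3). As functions of (u, v):
  E = r_u · r_u = 17,
  F = r_u · r_v = 12,
  G = r_v · r_v = 10.
Evaluating at (u, v) = (-1, -1/2): E = 17, F = 12, G = 10.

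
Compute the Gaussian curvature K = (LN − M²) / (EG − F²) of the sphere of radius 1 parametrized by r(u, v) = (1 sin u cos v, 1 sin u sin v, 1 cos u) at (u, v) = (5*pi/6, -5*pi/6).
K = 1

Coefficients of the first fundamental form: E = 1, F = 0, G = sin(u)^2.
Coefficients of the second fundamental form: L = -sin(u)/Abs(sin(u)), M = 0, N = -sin(u)^3/Abs(sin(u)).
Assemble K = (LN − M²)/(EG − F²) = 1. At (u, v) = (5*pi/6, -5*pi/6): K = 1.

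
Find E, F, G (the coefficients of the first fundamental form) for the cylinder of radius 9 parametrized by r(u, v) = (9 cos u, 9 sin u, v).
E = 81;  F = 0;  G = 1

Compute partials: r_u = (-9*sin(u), 9*cos(u), 0), r_v = (0, 0, 1). Then
  E = r_u · r_u = 81,
  F = r_u · r_v = 0,
  G = r_v · r_v = 1.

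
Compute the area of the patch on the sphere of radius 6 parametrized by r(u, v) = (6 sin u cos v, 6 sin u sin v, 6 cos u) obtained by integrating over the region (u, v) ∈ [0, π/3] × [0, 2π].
Area = 36*pi

Area = ∫∫ √(EG − F²) du dv with √(EG − F²) = 36*Abs(sin(u)). Integrating over [0, π/3] × [0, 2π] gives 36*pi.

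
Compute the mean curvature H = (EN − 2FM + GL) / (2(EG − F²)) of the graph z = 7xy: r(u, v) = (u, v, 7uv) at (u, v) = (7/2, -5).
H = 9604*sqrt(7305)/10672605

With E = 49*v^2 + 1, F = 49*u*v, G = 49*u^2 + 1, L = 0, M = 7/sqrt(49*u^2 + 49*v^2 + 1), N = 0, assemble
  H = (EN − 2FM + GL) / (2(EG − F²)) = -343*u*v/(49*u^2 + 49*v^2 + 1)^(3/2).
At (u, v) = (7/2, -5): H = 9604*sqrt(7305)/10672605.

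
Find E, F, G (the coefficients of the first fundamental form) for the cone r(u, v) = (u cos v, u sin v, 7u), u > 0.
E = 50;  F = 0;  G = u^2

Compute partials: r_u = (cos(v), sin(v), 7), r_v = (-u*sin(v), u*cos(v), 0). Then
  E = r_u · r_u = 50,
  F = r_u · r_v = 0,
  G = r_v · r_v = u^2.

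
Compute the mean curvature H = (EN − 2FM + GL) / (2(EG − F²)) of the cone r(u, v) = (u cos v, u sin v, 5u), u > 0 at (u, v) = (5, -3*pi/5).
H = sqrt(26)/52

With E = 26, F = 0, G = u^2, L = 0, M = 0, N = 5*sqrt(26)*u^2/(26*Abs(u)), assemble
  H = (EN − 2FM + GL) / (2(EG − F²)) = 5*sqrt(26)/(52*Abs(u)).
At (u, v) = (5, -3*pi/5): H = sqrt(26)/52.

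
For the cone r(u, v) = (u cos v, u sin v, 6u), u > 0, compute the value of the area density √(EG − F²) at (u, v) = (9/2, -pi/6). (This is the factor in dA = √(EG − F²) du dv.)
√(EG − F²)|_{(9/2, -pi/6)} = 9*sqrt(37)/2

E = 37, F = 0, G = u^2, so EG − F² = 37*u^2. Taking the positive square root: √(EG − F²) = sqrt(37)*Abs(u). At (u, v) = (9/2, -pi/6): 9*sqrt(37)/2.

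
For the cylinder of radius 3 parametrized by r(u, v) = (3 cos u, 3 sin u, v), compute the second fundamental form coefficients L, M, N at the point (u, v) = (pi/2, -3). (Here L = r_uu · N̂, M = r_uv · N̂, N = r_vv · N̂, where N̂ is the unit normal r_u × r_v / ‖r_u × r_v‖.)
L = -3;  M = 0;  N = 0

Compute the unit normal N̂(u, v) = (cos(u), sin(u), 0), and the second partials r_uu, r_uv, r_vv. Take dot products:
  L(u, v) = r_uu · N̂ = -3,
  M(u, v) = r_uv · N̂ = 0,
  N(u, v) = r_vv · N̂ = 0.
Evaluating at (u, v) = (pi/2, -3):
  L = -3, M = 0, N = 0.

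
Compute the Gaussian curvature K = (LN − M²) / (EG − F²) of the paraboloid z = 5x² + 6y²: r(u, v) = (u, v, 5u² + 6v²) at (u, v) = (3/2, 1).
K = 6/6845

Coefficients of the first fundamental form: E = 100*u^2 + 1, F = 120*u*v, G = 144*v^2 + 1.
Coefficients of the second fundamental form: L = 10/sqrt(100*u^2 + 144*v^2 + 1), M = 0, N = 12/sqrt(100*u^2 + 144*v^2 + 1).
Assemble K = (LN − M²)/(EG − F²) = 120/(10000*u^4 + 28800*u^2*v^2 + 200*u^2 + 20736*v^4 + 288*v^2 + 1). At (u, v) = (3/2, 1): K = 6/6845.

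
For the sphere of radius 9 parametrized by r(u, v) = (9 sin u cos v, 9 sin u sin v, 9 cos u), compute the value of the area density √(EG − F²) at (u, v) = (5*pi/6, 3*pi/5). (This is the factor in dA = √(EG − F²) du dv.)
√(EG − F²)|_{(5*pi/6, 3*pi/5)} = 81/2

E = 81, F = 0, G = 81*sin(u)^2, so EG − F² = 6561*sin(u)^2. Taking the positive square root: √(EG − F²) = 81*Abs(sin(u)). At (u, v) = (5*pi/6, 3*pi/5): 81/2.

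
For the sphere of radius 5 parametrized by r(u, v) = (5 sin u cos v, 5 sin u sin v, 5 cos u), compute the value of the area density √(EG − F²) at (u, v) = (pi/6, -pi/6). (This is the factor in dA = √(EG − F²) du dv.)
√(EG − F²)|_{(pi/6, -pi/6)} = 25/2

E = 25, F = 0, G = 25*sin(u)^2, so EG − F² = 625*sin(u)^2. Taking the positive square root: √(EG − F²) = 25*Abs(sin(u)). At (u, v) = (pi/6, -pi/6): 25/2.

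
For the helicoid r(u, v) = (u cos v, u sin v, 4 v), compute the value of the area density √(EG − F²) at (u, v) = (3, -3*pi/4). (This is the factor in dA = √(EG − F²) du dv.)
√(EG − F²)|_{(3, -3*pi/4)} = 5

E = 1, F = 0, G = u^2 + 16, so EG − F² = u^2 + 16. Taking the positive square root: √(EG − F²) = sqrt(u^2 + 16). At (u, v) = (3, -3*pi/4): 5.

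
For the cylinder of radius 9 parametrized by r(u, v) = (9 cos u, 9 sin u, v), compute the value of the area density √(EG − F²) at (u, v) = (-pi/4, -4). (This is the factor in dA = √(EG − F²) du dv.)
√(EG − F²)|_{(-pi/4, -4)} = 9

E = 81, F = 0, G = 1, so EG − F² = 81. Taking the positive square root: √(EG − F²) = 9. At (u, v) = (-pi/4, -4): 9.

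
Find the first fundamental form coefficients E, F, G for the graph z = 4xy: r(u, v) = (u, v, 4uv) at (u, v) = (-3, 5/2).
E = 101;  F = -120;  G = 145

Partials: r_u = (1, 0, 4*v), r_v = (0, 1, 4*u). As functions of (u, v):
  E = r_u · r_u = 16*v^2 + 1,
  F = r_u · r_v = 16*u*v,
  G = r_v · r_v = 16*u^2 + 1.
Evaluating at (u, v) = (-3, 5/2): E = 101, F = -120, G = 145.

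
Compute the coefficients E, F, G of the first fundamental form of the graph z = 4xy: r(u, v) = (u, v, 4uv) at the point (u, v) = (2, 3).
E = 145;  F = 96;  G = 65

Partials: r_u = (1, 0, 4*v), r_v = (0, 1, 4*u). As functions of (u, v):
  E = r_u · r_u = 16*v^2 + 1,
  F = r_u · r_v = 16*u*v,
  G = r_v · r_v = 16*u^2 + 1.
Evaluating at (u, v) = (2, 3): E = 145, F = 96, G = 65.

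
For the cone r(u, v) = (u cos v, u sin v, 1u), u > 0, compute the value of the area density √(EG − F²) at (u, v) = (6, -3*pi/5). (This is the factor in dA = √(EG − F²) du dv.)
√(EG − F²)|_{(6, -3*pi/5)} = 6*sqrt(2)

E = 2, F = 0, G = u^2, so EG − F² = 2*u^2. Taking the positive square root: √(EG − F²) = sqrt(2)*Abs(u). At (u, v) = (6, -3*pi/5): 6*sqrt(2).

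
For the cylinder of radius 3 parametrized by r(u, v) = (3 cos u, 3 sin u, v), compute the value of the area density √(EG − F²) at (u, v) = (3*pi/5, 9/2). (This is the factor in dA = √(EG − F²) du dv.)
√(EG − F²)|_{(3*pi/5, 9/2)} = 3

E = 9, F = 0, G = 1, so EG − F² = 9. Taking the positive square root: √(EG − F²) = 3. At (u, v) = (3*pi/5, 9/2): 3.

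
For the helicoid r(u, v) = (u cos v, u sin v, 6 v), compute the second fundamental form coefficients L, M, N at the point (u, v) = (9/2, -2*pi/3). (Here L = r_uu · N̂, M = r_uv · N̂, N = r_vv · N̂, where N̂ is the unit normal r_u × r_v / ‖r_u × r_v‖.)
L = 0;  M = -4/5;  N = 0

Compute the unit normal N̂(u, v) = (6*sin(v)/sqrt(u^2 + 36), -6*cos(v)/sqrt(u^2 + 36), u/sqrt(u^2 + 36)), and the second partials r_uu, r_uv, r_vv. Take dot products:
  L(u, v) = r_uu · N̂ = 0,
  M(u, v) = r_uv · N̂ = -6/sqrt(u^2 + 36),
  N(u, v) = r_vv · N̂ = 0.
Evaluating at (u, v) = (9/2, -2*pi/3):
  L = 0, M = -4/5, N = 0.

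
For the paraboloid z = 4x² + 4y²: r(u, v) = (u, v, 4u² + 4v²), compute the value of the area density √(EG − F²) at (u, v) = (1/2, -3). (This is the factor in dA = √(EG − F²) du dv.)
√(EG − F²)|_{(1/2, -3)} = sqrt(593)

E = 64*u^2 + 1, F = 64*u*v, G = 64*v^2 + 1, so EG − F² = 64*u^2 + 64*v^2 + 1. Taking the positive square root: √(EG − F²) = sqrt(64*u^2 + 64*v^2 + 1). At (u, v) = (1/2, -3): sqrt(593).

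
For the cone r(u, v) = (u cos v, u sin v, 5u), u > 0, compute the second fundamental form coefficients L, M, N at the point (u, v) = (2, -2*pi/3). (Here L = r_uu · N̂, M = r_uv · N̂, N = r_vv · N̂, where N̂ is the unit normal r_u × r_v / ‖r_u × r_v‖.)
L = 0;  M = 0;  N = 5*sqrt(26)/13

Compute the unit normal N̂(u, v) = (-5*sqrt(26)*u*cos(v)/(26*Abs(u)), -5*sqrt(26)*u*sin(v)/(26*Abs(u)), sqrt(26)*u/(26*Abs(u))), and the second partials r_uu, r_uv, r_vv. Take dot products:
  L(u, v) = r_uu · N̂ = 0,
  M(u, v) = r_uv · N̂ = 0,
  N(u, v) = r_vv · N̂ = 5*sqrt(26)*u^2/(26*Abs(u)).
Evaluating at (u, v) = (2, -2*pi/3):
  L = 0, M = 0, N = 5*sqrt(26)/13.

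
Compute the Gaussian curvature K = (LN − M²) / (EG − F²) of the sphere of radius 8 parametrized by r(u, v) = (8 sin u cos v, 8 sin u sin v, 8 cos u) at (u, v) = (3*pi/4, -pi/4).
K = 1/64

Coefficients of the first fundamental form: E = 64, F = 0, G = 64*sin(u)^2.
Coefficients of the second fundamental form: L = -8*sin(u)/Abs(sin(u)), M = 0, N = -8*sin(u)^3/Abs(sin(u)).
Assemble K = (LN − M²)/(EG − F²) = 1/64. At (u, v) = (3*pi/4, -pi/4): K = 1/64.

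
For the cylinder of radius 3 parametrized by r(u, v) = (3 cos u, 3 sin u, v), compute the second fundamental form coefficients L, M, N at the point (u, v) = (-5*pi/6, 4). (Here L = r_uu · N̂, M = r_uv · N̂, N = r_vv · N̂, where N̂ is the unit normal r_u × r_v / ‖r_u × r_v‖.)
L = -3;  M = 0;  N = 0

Compute the unit normal N̂(u, v) = (cos(u), sin(u), 0), and the second partials r_uu, r_uv, r_vv. Take dot products:
  L(u, v) = r_uu · N̂ = -3,
  M(u, v) = r_uv · N̂ = 0,
  N(u, v) = r_vv · N̂ = 0.
Evaluating at (u, v) = (-5*pi/6, 4):
  L = -3, M = 0, N = 0.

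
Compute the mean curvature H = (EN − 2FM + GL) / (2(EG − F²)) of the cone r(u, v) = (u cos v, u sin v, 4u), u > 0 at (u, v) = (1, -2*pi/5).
H = 2*sqrt(17)/17

With E = 17, F = 0, G = u^2, L = 0, M = 0, N = 4*sqrt(17)*u^2/(17*Abs(u)), assemble
  H = (EN − 2FM + GL) / (2(EG − F²)) = 2*sqrt(17)/(17*Abs(u)).
At (u, v) = (1, -2*pi/5): H = 2*sqrt(17)/17.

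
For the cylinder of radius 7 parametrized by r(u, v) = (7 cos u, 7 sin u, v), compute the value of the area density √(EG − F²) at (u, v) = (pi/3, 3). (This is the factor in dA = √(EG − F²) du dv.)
√(EG − F²)|_{(pi/3, 3)} = 7

E = 49, F = 0, G = 1, so EG − F² = 49. Taking the positive square root: √(EG − F²) = 7. At (u, v) = (pi/3, 3): 7.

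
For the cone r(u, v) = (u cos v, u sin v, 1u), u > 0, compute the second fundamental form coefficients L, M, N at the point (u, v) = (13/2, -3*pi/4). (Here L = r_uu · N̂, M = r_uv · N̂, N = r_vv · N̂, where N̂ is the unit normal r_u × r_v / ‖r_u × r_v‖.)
L = 0;  M = 0;  N = 13*sqrt(2)/4

Compute the unit normal N̂(u, v) = (-sqrt(2)*u*cos(v)/(2*Abs(u)), -sqrt(2)*u*sin(v)/(2*Abs(u)), sqrt(2)*u/(2*Abs(u))), and the second partials r_uu, r_uv, r_vv. Take dot products:
  L(u, v) = r_uu · N̂ = 0,
  M(u, v) = r_uv · N̂ = 0,
  N(u, v) = r_vv · N̂ = sqrt(2)*u^2/(2*Abs(u)).
Evaluating at (u, v) = (13/2, -3*pi/4):
  L = 0, M = 0, N = 13*sqrt(2)/4.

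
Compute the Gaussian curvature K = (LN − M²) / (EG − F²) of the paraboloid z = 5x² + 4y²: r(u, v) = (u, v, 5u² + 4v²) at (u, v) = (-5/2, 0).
K = 20/97969

Coefficients of the first fundamental form: E = 100*u^2 + 1, F = 80*u*v, G = 64*v^2 + 1.
Coefficients of the second fundamental form: L = 10/sqrt(100*u^2 + 64*v^2 + 1), M = 0, N = 8/sqrt(100*u^2 + 64*v^2 + 1).
Assemble K = (LN − M²)/(EG − F²) = 80/(10000*u^4 + 12800*u^2*v^2 + 200*u^2 + 4096*v^4 + 128*v^2 + 1). At (u, v) = (-5/2, 0): K = 20/97969.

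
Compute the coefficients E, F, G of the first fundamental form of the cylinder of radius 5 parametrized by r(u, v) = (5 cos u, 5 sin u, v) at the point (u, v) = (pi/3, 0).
E = 25;  F = 0;  G = 1

Partials: r_u = (-5*sin(u), 5*cos(u), 0), r_v = (0, 0, 1). As functions of (u, v):
  E = r_u · r_u = 25,
  F = r_u · r_v = 0,
  G = r_v · r_v = 1.
Evaluating at (u, v) = (pi/3, 0): E = 25, F = 0, G = 1.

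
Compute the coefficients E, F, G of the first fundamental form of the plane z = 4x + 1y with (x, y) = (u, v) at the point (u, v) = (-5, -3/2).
E = 17;  F = 4;  G = 2

Partials: r_u = (1, 0, 4), r_v = (0, 1, 1). As functions of (u, v):
  E = r_u · r_u = 17,
  F = r_u · r_v = 4,
  G = r_v · r_v = 2.
Evaluating at (u, v) = (-5, -3/2): E = 17, F = 4, G = 2.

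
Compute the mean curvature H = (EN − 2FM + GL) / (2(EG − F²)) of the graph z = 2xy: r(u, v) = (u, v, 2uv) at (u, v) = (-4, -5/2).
H = -4*sqrt(10)/135

With E = 4*v^2 + 1, F = 4*u*v, G = 4*u^2 + 1, L = 0, M = 2/sqrt(4*u^2 + 4*v^2 + 1), N = 0, assemble
  H = (EN − 2FM + GL) / (2(EG − F²)) = -8*u*v/(4*u^2 + 4*v^2 + 1)^(3/2).
At (u, v) = (-4, -5/2): H = -4*sqrt(10)/135.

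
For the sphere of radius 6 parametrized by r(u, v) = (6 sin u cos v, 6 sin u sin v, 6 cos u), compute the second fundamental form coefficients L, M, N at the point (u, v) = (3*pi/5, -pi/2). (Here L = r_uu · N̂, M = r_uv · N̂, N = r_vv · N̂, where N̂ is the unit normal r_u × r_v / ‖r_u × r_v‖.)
L = -6;  M = 0;  N = -15/4 - 3*sqrt(5)/4

Compute the unit normal N̂(u, v) = (sin(u)^2*cos(v)/Abs(sin(u)), sin(u)^2*sin(v)/Abs(sin(u)), sin(2*u)/(2*Abs(sin(u)))), and the second partials r_uu, r_uv, r_vv. Take dot products:
  L(u, v) = r_uu · N̂ = -6*sin(u)/Abs(sin(u)),
  M(u, v) = r_uv · N̂ = 0,
  N(u, v) = r_vv · N̂ = -6*sin(u)^3/Abs(sin(u)).
Evaluating at (u, v) = (3*pi/5, -pi/2):
  L = -6, M = 0, N = -15/4 - 3*sqrt(5)/4.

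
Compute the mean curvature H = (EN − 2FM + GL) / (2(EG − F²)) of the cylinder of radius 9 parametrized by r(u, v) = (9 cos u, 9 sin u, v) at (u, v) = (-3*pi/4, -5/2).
H = -1/18

With E = 81, F = 0, G = 1, L = -9, M = 0, N = 0, assemble
  H = (EN − 2FM + GL) / (2(EG − F²)) = -1/18.
At (u, v) = (-3*pi/4, -5/2): H = -1/18.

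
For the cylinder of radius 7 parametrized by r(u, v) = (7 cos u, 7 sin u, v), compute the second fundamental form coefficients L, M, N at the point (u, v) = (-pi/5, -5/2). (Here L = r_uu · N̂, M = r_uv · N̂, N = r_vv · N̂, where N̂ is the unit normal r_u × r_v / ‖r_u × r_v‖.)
L = -7;  M = 0;  N = 0

Compute the unit normal N̂(u, v) = (cos(u), sin(u), 0), and the second partials r_uu, r_uv, r_vv. Take dot products:
  L(u, v) = r_uu · N̂ = -7,
  M(u, v) = r_uv · N̂ = 0,
  N(u, v) = r_vv · N̂ = 0.
Evaluating at (u, v) = (-pi/5, -5/2):
  L = -7, M = 0, N = 0.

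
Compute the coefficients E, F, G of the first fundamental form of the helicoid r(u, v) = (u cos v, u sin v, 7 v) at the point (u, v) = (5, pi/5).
E = 1;  F = 0;  G = 74

Partials: r_u = (cos(v), sin(v), 0), r_v = (-u*sin(v), u*cos(v), 7). As functions of (u, v):
  E = r_u · r_u = 1,
  F = r_u · r_v = 0,
  G = r_v · r_v = u^2 + 49.
Evaluating at (u, v) = (5, pi/5): E = 1, F = 0, G = 74.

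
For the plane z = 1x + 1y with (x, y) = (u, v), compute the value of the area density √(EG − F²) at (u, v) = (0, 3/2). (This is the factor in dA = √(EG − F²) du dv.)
√(EG − F²)|_{(0, 3/2)} = sqrt(3)

E = 2, F = 1, G = 2, so EG − F² = 3. Taking the positive square root: √(EG − F²) = sqrt(3). At (u, v) = (0, 3/2): sqrt(3).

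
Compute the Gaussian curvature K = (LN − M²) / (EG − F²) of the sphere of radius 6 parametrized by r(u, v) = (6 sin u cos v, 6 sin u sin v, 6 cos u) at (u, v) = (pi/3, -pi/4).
K = 1/36

Coefficients of the first fundamental form: E = 36, F = 0, G = 36*sin(u)^2.
Coefficients of the second fundamental form: L = -6*sin(u)/Abs(sin(u)), M = 0, N = -6*sin(u)^3/Abs(sin(u)).
Assemble K = (LN − M²)/(EG − F²) = 1/36. At (u, v) = (pi/3, -pi/4): K = 1/36.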